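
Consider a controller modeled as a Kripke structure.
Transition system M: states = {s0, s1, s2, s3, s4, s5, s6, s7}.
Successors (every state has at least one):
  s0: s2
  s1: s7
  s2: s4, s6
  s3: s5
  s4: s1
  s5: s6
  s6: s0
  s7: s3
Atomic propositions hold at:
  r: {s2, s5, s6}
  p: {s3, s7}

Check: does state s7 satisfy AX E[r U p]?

E[r U p]: least fixpoint, start Z0 = Sat(p) = {s3, s7}, add states in Sat(r) with some successor in Z. Already a fixed point.
Sat(E[r U p]) = {s3, s7}
Sat(AX E[r U p]) = {s : every successor in {s3, s7}} = {s1, s7}
s7 ∈ Sat(AX E[r U p]) = {s1, s7}, so the formula holds at s7.

Yes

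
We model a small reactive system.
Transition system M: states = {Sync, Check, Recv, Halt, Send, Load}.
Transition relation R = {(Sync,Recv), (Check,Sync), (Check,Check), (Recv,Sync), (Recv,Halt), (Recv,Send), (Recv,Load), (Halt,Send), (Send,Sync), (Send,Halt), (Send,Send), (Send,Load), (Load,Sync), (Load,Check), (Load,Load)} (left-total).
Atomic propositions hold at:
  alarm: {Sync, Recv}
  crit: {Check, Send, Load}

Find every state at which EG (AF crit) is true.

{Check, Halt, Send, Load}

AF crit: least fixpoint, start Z0 = {Check, Send, Load}, add states with every successor in Z. Z1 = {Check, Halt, Send, Load}; fixed.
Sat(AF crit) = {Check, Halt, Send, Load}
EG (AF crit): greatest fixpoint, start Z0 = {Check, Halt, Send, Load}, keep only states in Sat with some successor in Z. Already a fixed point.
Sat(EG (AF crit)) = {Check, Halt, Send, Load}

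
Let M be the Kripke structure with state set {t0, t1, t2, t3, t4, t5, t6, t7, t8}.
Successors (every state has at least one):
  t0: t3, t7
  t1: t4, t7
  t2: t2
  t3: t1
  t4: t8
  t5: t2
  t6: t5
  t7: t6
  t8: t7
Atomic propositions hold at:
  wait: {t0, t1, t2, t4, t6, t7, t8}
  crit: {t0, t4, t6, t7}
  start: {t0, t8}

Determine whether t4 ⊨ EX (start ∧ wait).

Sat(start ∧ wait) = {t0, t8}
Sat(EX (start ∧ wait)) = {s : some successor in {t0, t8}} = {t4}
t4 ∈ Sat(EX (start ∧ wait)) = {t4}, so the formula holds at t4.

Yes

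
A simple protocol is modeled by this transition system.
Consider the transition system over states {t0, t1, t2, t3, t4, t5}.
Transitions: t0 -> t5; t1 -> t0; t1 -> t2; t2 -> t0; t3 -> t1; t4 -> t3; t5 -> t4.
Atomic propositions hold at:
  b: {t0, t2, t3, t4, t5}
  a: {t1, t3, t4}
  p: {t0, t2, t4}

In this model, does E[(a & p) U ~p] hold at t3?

Sat(a & p) = {t4}
Sat(~p) = {t1, t3, t5}
E[(a & p) U ~p]: least fixpoint, start Z0 = Sat(~p) = {t1, t3, t5}, add states in Sat(a & p) with some successor in Z. Z1 = {t1, t3, t4, t5}; fixed.
Sat(E[(a & p) U ~p]) = {t1, t3, t4, t5}
t3 ∈ Sat(E[(a & p) U ~p]) = {t1, t3, t4, t5}, so the formula holds at t3.

Yes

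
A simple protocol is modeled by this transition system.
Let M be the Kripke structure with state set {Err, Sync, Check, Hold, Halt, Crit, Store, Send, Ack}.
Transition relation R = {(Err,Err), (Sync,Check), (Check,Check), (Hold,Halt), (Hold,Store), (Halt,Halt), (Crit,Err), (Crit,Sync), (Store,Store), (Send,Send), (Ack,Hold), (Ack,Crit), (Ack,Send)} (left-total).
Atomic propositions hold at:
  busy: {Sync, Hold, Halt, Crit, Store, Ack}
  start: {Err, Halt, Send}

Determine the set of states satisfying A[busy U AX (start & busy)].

{Halt}

Sat(start & busy) = {Halt}
Sat(AX (start & busy)) = {s : every successor in {Halt}} = {Halt}
A[busy U AX (start & busy)]: least fixpoint, start Z0 = Sat(AX (start & busy)) = {Halt}, add states in Sat(busy) with every successor in Z. Already a fixed point.
Sat(A[busy U AX (start & busy)]) = {Halt}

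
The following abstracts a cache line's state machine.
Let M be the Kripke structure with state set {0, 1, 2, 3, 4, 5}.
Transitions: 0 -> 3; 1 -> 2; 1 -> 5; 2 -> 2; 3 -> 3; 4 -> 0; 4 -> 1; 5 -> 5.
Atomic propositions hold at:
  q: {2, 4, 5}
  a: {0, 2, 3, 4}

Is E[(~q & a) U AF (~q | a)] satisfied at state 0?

Sat(~q) = {0, 1, 3}
Sat(~q & a) = {0, 3}
Sat(~q | a) = {0, 1, 2, 3, 4}
AF (~q | a): least fixpoint, start Z0 = {0, 1, 2, 3, 4}, add states with every successor in Z. Already a fixed point.
Sat(AF (~q | a)) = {0, 1, 2, 3, 4}
E[(~q & a) U AF (~q | a)]: least fixpoint, start Z0 = Sat(AF (~q | a)) = {0, 1, 2, 3, 4}, add states in Sat(~q & a) with some successor in Z. Already a fixed point.
Sat(E[(~q & a) U AF (~q | a)]) = {0, 1, 2, 3, 4}
0 ∈ Sat(E[(~q & a) U AF (~q | a)]) = {0, 1, 2, 3, 4}, so the formula holds at 0.

Yes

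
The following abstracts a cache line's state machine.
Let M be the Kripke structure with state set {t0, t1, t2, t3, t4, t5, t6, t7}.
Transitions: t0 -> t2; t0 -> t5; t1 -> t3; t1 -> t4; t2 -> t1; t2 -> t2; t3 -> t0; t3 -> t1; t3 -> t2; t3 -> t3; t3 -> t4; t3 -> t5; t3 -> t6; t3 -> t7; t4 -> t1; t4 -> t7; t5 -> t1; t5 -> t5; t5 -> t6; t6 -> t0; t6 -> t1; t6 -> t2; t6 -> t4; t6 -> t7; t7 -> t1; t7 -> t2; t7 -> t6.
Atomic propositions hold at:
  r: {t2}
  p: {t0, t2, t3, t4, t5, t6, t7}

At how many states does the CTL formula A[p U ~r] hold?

Sat(~r) = {t0, t1, t3, t4, t5, t6, t7}
A[p U ~r]: least fixpoint, start Z0 = Sat(~r) = {t0, t1, t3, t4, t5, t6, t7}, add states in Sat(p) with every successor in Z. Already a fixed point.
Sat(A[p U ~r]) = {t0, t1, t3, t4, t5, t6, t7}
|Sat(A[p U ~r])| = |{t0, t1, t3, t4, t5, t6, t7}| = 7.

7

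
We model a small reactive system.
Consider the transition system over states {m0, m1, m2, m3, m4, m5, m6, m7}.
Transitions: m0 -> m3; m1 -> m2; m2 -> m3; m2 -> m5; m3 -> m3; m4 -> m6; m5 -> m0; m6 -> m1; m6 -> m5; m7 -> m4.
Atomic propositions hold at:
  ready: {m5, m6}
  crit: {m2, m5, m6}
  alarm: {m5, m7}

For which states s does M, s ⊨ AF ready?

{m4, m5, m6, m7}

AF ready: least fixpoint, start Z0 = {m5, m6}, add states with every successor in Z. Z1 = {m4, m5, m6}; Z2 = {m4, m5, m6, m7}; fixed.
Sat(AF ready) = {m4, m5, m6, m7}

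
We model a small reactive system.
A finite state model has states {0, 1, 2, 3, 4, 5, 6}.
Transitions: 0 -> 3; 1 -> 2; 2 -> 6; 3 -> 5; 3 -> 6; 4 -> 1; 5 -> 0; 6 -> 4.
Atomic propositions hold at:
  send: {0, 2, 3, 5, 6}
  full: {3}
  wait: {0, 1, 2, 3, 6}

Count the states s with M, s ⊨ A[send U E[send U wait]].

E[send U wait]: least fixpoint, start Z0 = Sat(wait) = {0, 1, 2, 3, 6}, add states in Sat(send) with some successor in Z. Z1 = {0, 1, 2, 3, 5, 6}; fixed.
Sat(E[send U wait]) = {0, 1, 2, 3, 5, 6}
A[send U E[send U wait]]: least fixpoint, start Z0 = Sat(E[send U wait]) = {0, 1, 2, 3, 5, 6}, add states in Sat(send) with every successor in Z. Already a fixed point.
Sat(A[send U E[send U wait]]) = {0, 1, 2, 3, 5, 6}
|Sat(A[send U E[send U wait]])| = |{0, 1, 2, 3, 5, 6}| = 6.

6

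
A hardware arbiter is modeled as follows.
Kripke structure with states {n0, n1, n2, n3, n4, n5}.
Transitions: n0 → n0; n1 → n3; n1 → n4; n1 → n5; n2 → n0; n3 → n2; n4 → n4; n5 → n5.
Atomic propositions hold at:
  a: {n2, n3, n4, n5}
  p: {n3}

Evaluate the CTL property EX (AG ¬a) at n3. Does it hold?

Sat(¬a) = {n0, n1}
AG ¬a: greatest fixpoint, start Z0 = {n0, n1}, keep only states in Sat with every successor in Z. Z1 = {n0}; fixed.
Sat(AG ¬a) = {n0}
Sat(EX (AG ¬a)) = {s : some successor in {n0}} = {n0, n2}
n3 ∉ Sat(EX (AG ¬a)) = {n0, n2}, so the formula does not hold at n3.

No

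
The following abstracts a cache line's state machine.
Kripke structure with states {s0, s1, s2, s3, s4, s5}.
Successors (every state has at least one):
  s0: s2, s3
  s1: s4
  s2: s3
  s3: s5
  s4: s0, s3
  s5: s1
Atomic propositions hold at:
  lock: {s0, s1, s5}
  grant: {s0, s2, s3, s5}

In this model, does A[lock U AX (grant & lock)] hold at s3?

Sat(grant & lock) = {s0, s5}
Sat(AX (grant & lock)) = {s : every successor in {s0, s5}} = {s3}
A[lock U AX (grant & lock)]: least fixpoint, start Z0 = Sat(AX (grant & lock)) = {s3}, add states in Sat(lock) with every successor in Z. Already a fixed point.
Sat(A[lock U AX (grant & lock)]) = {s3}
s3 ∈ Sat(A[lock U AX (grant & lock)]) = {s3}, so the formula holds at s3.

Yes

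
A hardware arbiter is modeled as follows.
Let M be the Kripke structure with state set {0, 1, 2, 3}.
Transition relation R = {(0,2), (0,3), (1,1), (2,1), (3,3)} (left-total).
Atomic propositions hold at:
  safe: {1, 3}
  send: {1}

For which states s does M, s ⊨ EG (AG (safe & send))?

{1}

Sat(safe & send) = {1}
AG (safe & send): greatest fixpoint, start Z0 = {1}, keep only states in Sat with every successor in Z. Already a fixed point.
Sat(AG (safe & send)) = {1}
EG (AG (safe & send)): greatest fixpoint, start Z0 = {1}, keep only states in Sat with some successor in Z. Already a fixed point.
Sat(EG (AG (safe & send))) = {1}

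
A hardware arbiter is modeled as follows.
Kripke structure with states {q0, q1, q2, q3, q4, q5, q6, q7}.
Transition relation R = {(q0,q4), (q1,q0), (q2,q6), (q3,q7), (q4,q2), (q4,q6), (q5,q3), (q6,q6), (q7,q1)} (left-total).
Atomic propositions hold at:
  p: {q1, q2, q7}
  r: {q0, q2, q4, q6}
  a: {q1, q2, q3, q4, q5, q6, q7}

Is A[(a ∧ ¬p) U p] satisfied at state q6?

No

Sat(¬p) = {q0, q3, q4, q5, q6}
Sat(a ∧ ¬p) = {q3, q4, q5, q6}
A[(a ∧ ¬p) U p]: least fixpoint, start Z0 = Sat(p) = {q1, q2, q7}, add states in Sat(a ∧ ¬p) with every successor in Z. Z1 = {q1, q2, q3, q7}; Z2 = {q1, q2, q3, q5, q7}; fixed.
Sat(A[(a ∧ ¬p) U p]) = {q1, q2, q3, q5, q7}
q6 ∉ Sat(A[(a ∧ ¬p) U p]) = {q1, q2, q3, q5, q7}, so the formula does not hold at q6.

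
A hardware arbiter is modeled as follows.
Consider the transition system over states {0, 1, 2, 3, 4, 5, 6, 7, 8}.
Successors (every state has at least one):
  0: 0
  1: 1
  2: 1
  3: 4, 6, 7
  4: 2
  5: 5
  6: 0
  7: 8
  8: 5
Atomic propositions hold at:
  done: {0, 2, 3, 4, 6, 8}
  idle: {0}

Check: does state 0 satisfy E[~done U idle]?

Sat(~done) = {1, 5, 7}
E[~done U idle]: least fixpoint, start Z0 = Sat(idle) = {0}, add states in Sat(~done) with some successor in Z. Already a fixed point.
Sat(E[~done U idle]) = {0}
0 ∈ Sat(E[~done U idle]) = {0}, so the formula holds at 0.

Yes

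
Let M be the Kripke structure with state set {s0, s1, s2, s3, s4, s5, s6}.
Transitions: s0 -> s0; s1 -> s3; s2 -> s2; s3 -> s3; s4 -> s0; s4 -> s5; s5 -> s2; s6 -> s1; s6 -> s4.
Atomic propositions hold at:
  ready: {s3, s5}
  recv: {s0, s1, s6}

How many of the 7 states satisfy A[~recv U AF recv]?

Sat(~recv) = {s2, s3, s4, s5}
AF recv: least fixpoint, start Z0 = {s0, s1, s6}, add states with every successor in Z. Already a fixed point.
Sat(AF recv) = {s0, s1, s6}
A[~recv U AF recv]: least fixpoint, start Z0 = Sat(AF recv) = {s0, s1, s6}, add states in Sat(~recv) with every successor in Z. Already a fixed point.
Sat(A[~recv U AF recv]) = {s0, s1, s6}
|Sat(A[~recv U AF recv])| = |{s0, s1, s6}| = 3.

3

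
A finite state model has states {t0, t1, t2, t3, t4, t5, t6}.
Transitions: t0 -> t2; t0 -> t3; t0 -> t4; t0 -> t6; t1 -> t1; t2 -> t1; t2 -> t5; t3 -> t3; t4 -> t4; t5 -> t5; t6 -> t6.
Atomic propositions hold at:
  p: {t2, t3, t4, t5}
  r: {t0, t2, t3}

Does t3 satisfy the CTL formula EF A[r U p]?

A[r U p]: least fixpoint, start Z0 = Sat(p) = {t2, t3, t4, t5}, add states in Sat(r) with every successor in Z. Already a fixed point.
Sat(A[r U p]) = {t2, t3, t4, t5}
EF A[r U p]: least fixpoint, start Z0 = {t2, t3, t4, t5}, add states with some successor in Z. Z1 = {t0, t2, t3, t4, t5}; fixed.
Sat(EF A[r U p]) = {t0, t2, t3, t4, t5}
t3 ∈ Sat(EF A[r U p]) = {t0, t2, t3, t4, t5}, so the formula holds at t3.

Yes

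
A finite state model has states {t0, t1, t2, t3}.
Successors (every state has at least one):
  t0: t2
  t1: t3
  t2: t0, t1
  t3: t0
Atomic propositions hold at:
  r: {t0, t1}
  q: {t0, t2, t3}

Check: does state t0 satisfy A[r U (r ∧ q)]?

Yes

Sat(r ∧ q) = {t0}
A[r U (r ∧ q)]: least fixpoint, start Z0 = Sat((r ∧ q)) = {t0}, add states in Sat(r) with every successor in Z. Already a fixed point.
Sat(A[r U (r ∧ q)]) = {t0}
t0 ∈ Sat(A[r U (r ∧ q)]) = {t0}, so the formula holds at t0.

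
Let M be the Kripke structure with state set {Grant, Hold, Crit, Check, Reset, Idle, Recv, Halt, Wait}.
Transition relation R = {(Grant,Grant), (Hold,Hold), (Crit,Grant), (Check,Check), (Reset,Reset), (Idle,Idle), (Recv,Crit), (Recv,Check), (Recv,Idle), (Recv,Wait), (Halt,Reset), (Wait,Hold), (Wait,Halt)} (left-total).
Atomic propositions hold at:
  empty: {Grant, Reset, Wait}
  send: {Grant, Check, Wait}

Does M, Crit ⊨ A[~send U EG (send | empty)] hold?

Sat(~send) = {Hold, Crit, Reset, Idle, Recv, Halt}
Sat(send | empty) = {Grant, Check, Reset, Wait}
EG (send | empty): greatest fixpoint, start Z0 = {Grant, Check, Reset, Wait}, keep only states in Sat with some successor in Z. Z1 = {Grant, Check, Reset}; fixed.
Sat(EG (send | empty)) = {Grant, Check, Reset}
A[~send U EG (send | empty)]: least fixpoint, start Z0 = Sat(EG (send | empty)) = {Grant, Check, Reset}, add states in Sat(~send) with every successor in Z. Z1 = {Grant, Crit, Check, Reset, Halt}; fixed.
Sat(A[~send U EG (send | empty)]) = {Grant, Crit, Check, Reset, Halt}
Crit ∈ Sat(A[~send U EG (send | empty)]) = {Grant, Crit, Check, Reset, Halt}, so the formula holds at Crit.

Yes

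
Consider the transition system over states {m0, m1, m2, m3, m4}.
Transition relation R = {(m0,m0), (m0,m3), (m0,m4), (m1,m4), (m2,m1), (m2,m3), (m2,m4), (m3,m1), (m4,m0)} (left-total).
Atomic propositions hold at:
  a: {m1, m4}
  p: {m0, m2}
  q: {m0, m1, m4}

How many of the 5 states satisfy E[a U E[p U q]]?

E[p U q]: least fixpoint, start Z0 = Sat(q) = {m0, m1, m4}, add states in Sat(p) with some successor in Z. Z1 = {m0, m1, m2, m4}; fixed.
Sat(E[p U q]) = {m0, m1, m2, m4}
E[a U E[p U q]]: least fixpoint, start Z0 = Sat(E[p U q]) = {m0, m1, m2, m4}, add states in Sat(a) with some successor in Z. Already a fixed point.
Sat(E[a U E[p U q]]) = {m0, m1, m2, m4}
|Sat(E[a U E[p U q]])| = |{m0, m1, m2, m4}| = 4.

4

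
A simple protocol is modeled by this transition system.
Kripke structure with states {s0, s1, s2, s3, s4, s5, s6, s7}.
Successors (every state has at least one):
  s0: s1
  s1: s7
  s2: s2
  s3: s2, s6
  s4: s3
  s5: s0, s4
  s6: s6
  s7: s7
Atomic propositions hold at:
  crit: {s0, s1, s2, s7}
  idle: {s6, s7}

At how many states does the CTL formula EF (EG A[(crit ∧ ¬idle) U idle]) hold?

7

Sat(¬idle) = {s0, s1, s2, s3, s4, s5}
Sat(crit ∧ ¬idle) = {s0, s1, s2}
A[(crit ∧ ¬idle) U idle]: least fixpoint, start Z0 = Sat(idle) = {s6, s7}, add states in Sat(crit ∧ ¬idle) with every successor in Z. Z1 = {s1, s6, s7}; Z2 = {s0, s1, s6, s7}; fixed.
Sat(A[(crit ∧ ¬idle) U idle]) = {s0, s1, s6, s7}
EG A[(crit ∧ ¬idle) U idle]: greatest fixpoint, start Z0 = {s0, s1, s6, s7}, keep only states in Sat with some successor in Z. Already a fixed point.
Sat(EG A[(crit ∧ ¬idle) U idle]) = {s0, s1, s6, s7}
EF (EG A[(crit ∧ ¬idle) U idle]): least fixpoint, start Z0 = {s0, s1, s6, s7}, add states with some successor in Z. Z1 = {s0, s1, s3, s5, s6, s7}; Z2 = {s0, s1, s3, s4, s5, s6, s7}; fixed.
Sat(EF (EG A[(crit ∧ ¬idle) U idle])) = {s0, s1, s3, s4, s5, s6, s7}
|Sat(EF (EG A[(crit ∧ ¬idle) U idle]))| = |{s0, s1, s3, s4, s5, s6, s7}| = 7.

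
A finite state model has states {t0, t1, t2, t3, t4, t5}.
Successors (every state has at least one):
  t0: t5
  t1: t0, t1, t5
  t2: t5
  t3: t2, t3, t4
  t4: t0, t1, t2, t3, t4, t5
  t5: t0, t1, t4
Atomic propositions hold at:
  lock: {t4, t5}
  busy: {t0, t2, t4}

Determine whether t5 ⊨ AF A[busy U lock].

A[busy U lock]: least fixpoint, start Z0 = Sat(lock) = {t4, t5}, add states in Sat(busy) with every successor in Z. Z1 = {t0, t2, t4, t5}; fixed.
Sat(A[busy U lock]) = {t0, t2, t4, t5}
AF A[busy U lock]: least fixpoint, start Z0 = {t0, t2, t4, t5}, add states with every successor in Z. Already a fixed point.
Sat(AF A[busy U lock]) = {t0, t2, t4, t5}
t5 ∈ Sat(AF A[busy U lock]) = {t0, t2, t4, t5}, so the formula holds at t5.

Yes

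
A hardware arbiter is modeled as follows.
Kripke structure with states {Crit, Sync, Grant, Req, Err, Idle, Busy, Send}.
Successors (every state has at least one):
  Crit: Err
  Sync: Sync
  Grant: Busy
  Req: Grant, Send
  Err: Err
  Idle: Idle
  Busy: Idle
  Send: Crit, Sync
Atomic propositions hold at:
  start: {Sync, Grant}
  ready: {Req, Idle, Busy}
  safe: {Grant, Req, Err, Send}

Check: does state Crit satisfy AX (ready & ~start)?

No

Sat(~start) = {Crit, Req, Err, Idle, Busy, Send}
Sat(ready & ~start) = {Req, Idle, Busy}
Sat(AX (ready & ~start)) = {s : every successor in {Req, Idle, Busy}} = {Grant, Idle, Busy}
Crit ∉ Sat(AX (ready & ~start)) = {Grant, Idle, Busy}, so the formula does not hold at Crit.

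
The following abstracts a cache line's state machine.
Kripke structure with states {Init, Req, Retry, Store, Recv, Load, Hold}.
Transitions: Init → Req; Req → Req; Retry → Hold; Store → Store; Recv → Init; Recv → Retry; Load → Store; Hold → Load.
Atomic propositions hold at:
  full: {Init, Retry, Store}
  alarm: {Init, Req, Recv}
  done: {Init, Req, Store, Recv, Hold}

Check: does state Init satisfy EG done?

Yes

EG done: greatest fixpoint, start Z0 = {Init, Req, Store, Recv, Hold}, keep only states in Sat with some successor in Z. Z1 = {Init, Req, Store, Recv}; fixed.
Sat(EG done) = {Init, Req, Store, Recv}
Init ∈ Sat(EG done) = {Init, Req, Store, Recv}, so the formula holds at Init.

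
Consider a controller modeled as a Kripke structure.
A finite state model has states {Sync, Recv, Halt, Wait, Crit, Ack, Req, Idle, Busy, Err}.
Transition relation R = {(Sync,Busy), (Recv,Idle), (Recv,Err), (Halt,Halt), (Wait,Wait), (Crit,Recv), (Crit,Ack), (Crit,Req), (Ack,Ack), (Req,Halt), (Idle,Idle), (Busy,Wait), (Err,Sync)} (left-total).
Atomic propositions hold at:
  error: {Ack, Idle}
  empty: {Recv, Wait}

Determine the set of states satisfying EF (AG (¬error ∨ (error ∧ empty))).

{Sync, Recv, Halt, Wait, Crit, Req, Busy, Err}

Sat(¬error) = {Sync, Recv, Halt, Wait, Crit, Req, Busy, Err}
Sat(error ∧ empty) = ∅
Sat(¬error ∨ (error ∧ empty)) = {Sync, Recv, Halt, Wait, Crit, Req, Busy, Err}
AG (¬error ∨ (error ∧ empty)): greatest fixpoint, start Z0 = {Sync, Recv, Halt, Wait, Crit, Req, Busy, Err}, keep only states in Sat with every successor in Z. Z1 = {Sync, Halt, Wait, Req, Busy, Err}; fixed.
Sat(AG (¬error ∨ (error ∧ empty))) = {Sync, Halt, Wait, Req, Busy, Err}
EF (AG (¬error ∨ (error ∧ empty))): least fixpoint, start Z0 = {Sync, Halt, Wait, Req, Busy, Err}, add states with some successor in Z. Z1 = {Sync, Recv, Halt, Wait, Crit, Req, Busy, Err}; fixed.
Sat(EF (AG (¬error ∨ (error ∧ empty)))) = {Sync, Recv, Halt, Wait, Crit, Req, Busy, Err}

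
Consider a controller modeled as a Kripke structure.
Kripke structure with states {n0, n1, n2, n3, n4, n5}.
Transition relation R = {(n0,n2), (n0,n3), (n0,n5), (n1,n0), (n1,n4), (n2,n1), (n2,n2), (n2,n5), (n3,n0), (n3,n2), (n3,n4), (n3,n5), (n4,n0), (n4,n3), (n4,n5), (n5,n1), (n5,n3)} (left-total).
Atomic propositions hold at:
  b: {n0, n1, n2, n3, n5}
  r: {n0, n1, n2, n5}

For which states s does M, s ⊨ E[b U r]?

{n0, n1, n2, n3, n5}

E[b U r]: least fixpoint, start Z0 = Sat(r) = {n0, n1, n2, n5}, add states in Sat(b) with some successor in Z. Z1 = {n0, n1, n2, n3, n5}; fixed.
Sat(E[b U r]) = {n0, n1, n2, n3, n5}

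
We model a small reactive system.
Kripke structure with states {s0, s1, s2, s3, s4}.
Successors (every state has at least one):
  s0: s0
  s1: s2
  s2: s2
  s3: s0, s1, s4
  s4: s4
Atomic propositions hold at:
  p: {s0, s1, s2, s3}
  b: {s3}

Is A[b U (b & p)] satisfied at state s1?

Sat(b & p) = {s3}
A[b U (b & p)]: least fixpoint, start Z0 = Sat((b & p)) = {s3}, add states in Sat(b) with every successor in Z. Already a fixed point.
Sat(A[b U (b & p)]) = {s3}
s1 ∉ Sat(A[b U (b & p)]) = {s3}, so the formula does not hold at s1.

No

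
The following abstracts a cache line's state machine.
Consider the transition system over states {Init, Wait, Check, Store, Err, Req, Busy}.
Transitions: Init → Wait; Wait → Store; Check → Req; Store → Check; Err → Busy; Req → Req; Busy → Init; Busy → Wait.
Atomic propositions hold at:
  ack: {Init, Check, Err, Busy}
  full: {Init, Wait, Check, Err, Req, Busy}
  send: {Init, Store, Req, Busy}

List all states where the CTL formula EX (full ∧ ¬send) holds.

{Init, Store, Busy}

Sat(¬send) = {Wait, Check, Err}
Sat(full ∧ ¬send) = {Wait, Check, Err}
Sat(EX (full ∧ ¬send)) = {s : some successor in {Wait, Check, Err}} = {Init, Store, Busy}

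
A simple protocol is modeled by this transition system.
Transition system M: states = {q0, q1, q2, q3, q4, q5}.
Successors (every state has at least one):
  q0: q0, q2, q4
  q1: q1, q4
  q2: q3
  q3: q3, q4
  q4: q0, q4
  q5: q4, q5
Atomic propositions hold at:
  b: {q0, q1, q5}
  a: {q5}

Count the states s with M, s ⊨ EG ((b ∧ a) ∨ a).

1

Sat(b ∧ a) = {q5}
Sat((b ∧ a) ∨ a) = {q5}
EG ((b ∧ a) ∨ a): greatest fixpoint, start Z0 = {q5}, keep only states in Sat with some successor in Z. Already a fixed point.
Sat(EG ((b ∧ a) ∨ a)) = {q5}
|Sat(EG ((b ∧ a) ∨ a))| = |{q5}| = 1.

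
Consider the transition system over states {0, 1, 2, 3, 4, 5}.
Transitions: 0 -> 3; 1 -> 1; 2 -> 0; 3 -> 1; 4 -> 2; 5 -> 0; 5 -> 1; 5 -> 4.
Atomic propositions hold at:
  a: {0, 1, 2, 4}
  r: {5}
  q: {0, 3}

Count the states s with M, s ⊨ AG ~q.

1

Sat(~q) = {1, 2, 4, 5}
AG ~q: greatest fixpoint, start Z0 = {1, 2, 4, 5}, keep only states in Sat with every successor in Z. Z1 = {1, 4}; Z2 = {1}; fixed.
Sat(AG ~q) = {1}
|Sat(AG ~q)| = |{1}| = 1.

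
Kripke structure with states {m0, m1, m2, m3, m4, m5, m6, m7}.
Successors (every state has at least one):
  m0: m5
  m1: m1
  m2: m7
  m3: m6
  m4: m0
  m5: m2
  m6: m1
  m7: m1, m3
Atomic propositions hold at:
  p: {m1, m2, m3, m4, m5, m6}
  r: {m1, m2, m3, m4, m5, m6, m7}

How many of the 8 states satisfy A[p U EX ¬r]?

1

Sat(¬r) = {m0}
Sat(EX ¬r) = {s : some successor in {m0}} = {m4}
A[p U EX ¬r]: least fixpoint, start Z0 = Sat(EX ¬r) = {m4}, add states in Sat(p) with every successor in Z. Already a fixed point.
Sat(A[p U EX ¬r]) = {m4}
|Sat(A[p U EX ¬r])| = |{m4}| = 1.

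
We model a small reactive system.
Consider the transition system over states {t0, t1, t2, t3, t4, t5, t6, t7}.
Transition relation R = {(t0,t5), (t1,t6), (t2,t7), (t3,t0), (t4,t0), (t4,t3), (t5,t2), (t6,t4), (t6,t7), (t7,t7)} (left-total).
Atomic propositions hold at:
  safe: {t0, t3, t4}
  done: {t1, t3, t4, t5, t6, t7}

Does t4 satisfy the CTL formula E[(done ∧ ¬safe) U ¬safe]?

Sat(¬safe) = {t1, t2, t5, t6, t7}
Sat(done ∧ ¬safe) = {t1, t5, t6, t7}
E[(done ∧ ¬safe) U ¬safe]: least fixpoint, start Z0 = Sat(¬safe) = {t1, t2, t5, t6, t7}, add states in Sat(done ∧ ¬safe) with some successor in Z. Already a fixed point.
Sat(E[(done ∧ ¬safe) U ¬safe]) = {t1, t2, t5, t6, t7}
t4 ∉ Sat(E[(done ∧ ¬safe) U ¬safe]) = {t1, t2, t5, t6, t7}, so the formula does not hold at t4.

No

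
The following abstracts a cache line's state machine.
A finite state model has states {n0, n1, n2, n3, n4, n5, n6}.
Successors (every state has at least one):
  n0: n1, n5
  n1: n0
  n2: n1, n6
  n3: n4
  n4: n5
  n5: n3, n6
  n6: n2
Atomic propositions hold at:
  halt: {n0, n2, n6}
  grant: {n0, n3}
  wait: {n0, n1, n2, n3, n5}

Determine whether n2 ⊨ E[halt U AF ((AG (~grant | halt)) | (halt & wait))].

Yes

Sat(~grant) = {n1, n2, n4, n5, n6}
Sat(~grant | halt) = {n0, n1, n2, n4, n5, n6}
AG (~grant | halt): greatest fixpoint, start Z0 = {n0, n1, n2, n4, n5, n6}, keep only states in Sat with every successor in Z. Z1 = {n0, n1, n2, n4, n6}; Z2 = {n1, n2, n6}; Z3 = {n2, n6}; Z4 = {n6}; Z5 = ∅; fixed.
Sat(AG (~grant | halt)) = ∅
Sat(halt & wait) = {n0, n2}
Sat((AG (~grant | halt)) | (halt & wait)) = {n0, n2}
AF ((AG (~grant | halt)) | (halt & wait)): least fixpoint, start Z0 = {n0, n2}, add states with every successor in Z. Z1 = {n0, n1, n2, n6}; fixed.
Sat(AF ((AG (~grant | halt)) | (halt & wait))) = {n0, n1, n2, n6}
E[halt U AF ((AG (~grant | halt)) | (halt & wait))]: least fixpoint, start Z0 = Sat(AF ((AG (~grant | halt)) | (halt & wait))) = {n0, n1, n2, n6}, add states in Sat(halt) with some successor in Z. Already a fixed point.
Sat(E[halt U AF ((AG (~grant | halt)) | (halt & wait))]) = {n0, n1, n2, n6}
n2 ∈ Sat(E[halt U AF ((AG (~grant | halt)) | (halt & wait))]) = {n0, n1, n2, n6}, so the formula holds at n2.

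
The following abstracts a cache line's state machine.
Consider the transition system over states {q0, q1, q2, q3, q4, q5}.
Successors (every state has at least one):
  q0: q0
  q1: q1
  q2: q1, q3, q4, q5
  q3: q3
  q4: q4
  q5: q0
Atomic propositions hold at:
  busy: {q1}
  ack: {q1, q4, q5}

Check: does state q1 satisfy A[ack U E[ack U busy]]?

Yes

E[ack U busy]: least fixpoint, start Z0 = Sat(busy) = {q1}, add states in Sat(ack) with some successor in Z. Already a fixed point.
Sat(E[ack U busy]) = {q1}
A[ack U E[ack U busy]]: least fixpoint, start Z0 = Sat(E[ack U busy]) = {q1}, add states in Sat(ack) with every successor in Z. Already a fixed point.
Sat(A[ack U E[ack U busy]]) = {q1}
q1 ∈ Sat(A[ack U E[ack U busy]]) = {q1}, so the formula holds at q1.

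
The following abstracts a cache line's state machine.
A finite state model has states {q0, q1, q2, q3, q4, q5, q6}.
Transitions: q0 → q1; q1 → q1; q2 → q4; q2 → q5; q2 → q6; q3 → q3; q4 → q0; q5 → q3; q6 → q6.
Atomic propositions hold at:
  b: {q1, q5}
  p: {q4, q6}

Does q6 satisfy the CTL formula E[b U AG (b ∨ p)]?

Yes

Sat(b ∨ p) = {q1, q4, q5, q6}
AG (b ∨ p): greatest fixpoint, start Z0 = {q1, q4, q5, q6}, keep only states in Sat with every successor in Z. Z1 = {q1, q6}; fixed.
Sat(AG (b ∨ p)) = {q1, q6}
E[b U AG (b ∨ p)]: least fixpoint, start Z0 = Sat(AG (b ∨ p)) = {q1, q6}, add states in Sat(b) with some successor in Z. Already a fixed point.
Sat(E[b U AG (b ∨ p)]) = {q1, q6}
q6 ∈ Sat(E[b U AG (b ∨ p)]) = {q1, q6}, so the formula holds at q6.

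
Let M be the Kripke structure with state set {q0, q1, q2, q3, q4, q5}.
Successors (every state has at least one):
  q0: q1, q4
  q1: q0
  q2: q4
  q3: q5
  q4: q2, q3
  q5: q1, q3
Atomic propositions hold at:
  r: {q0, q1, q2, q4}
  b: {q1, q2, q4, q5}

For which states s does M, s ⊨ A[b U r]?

{q0, q1, q2, q4}

A[b U r]: least fixpoint, start Z0 = Sat(r) = {q0, q1, q2, q4}, add states in Sat(b) with every successor in Z. Already a fixed point.
Sat(A[b U r]) = {q0, q1, q2, q4}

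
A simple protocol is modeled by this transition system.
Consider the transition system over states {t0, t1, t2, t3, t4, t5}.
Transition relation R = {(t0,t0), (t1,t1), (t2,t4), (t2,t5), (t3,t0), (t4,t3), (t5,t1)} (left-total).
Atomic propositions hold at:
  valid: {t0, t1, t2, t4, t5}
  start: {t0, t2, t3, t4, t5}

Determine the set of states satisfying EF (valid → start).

{t0, t2, t3, t4, t5}

Sat(valid → start) = {t0, t2, t3, t4, t5}
EF (valid → start): least fixpoint, start Z0 = {t0, t2, t3, t4, t5}, add states with some successor in Z. Already a fixed point.
Sat(EF (valid → start)) = {t0, t2, t3, t4, t5}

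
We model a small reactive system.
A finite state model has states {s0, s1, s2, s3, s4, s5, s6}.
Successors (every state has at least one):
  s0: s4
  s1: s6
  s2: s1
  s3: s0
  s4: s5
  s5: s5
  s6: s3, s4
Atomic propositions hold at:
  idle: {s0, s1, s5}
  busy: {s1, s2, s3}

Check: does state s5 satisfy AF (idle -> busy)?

No

Sat(idle -> busy) = {s1, s2, s3, s4, s6}
AF (idle -> busy): least fixpoint, start Z0 = {s1, s2, s3, s4, s6}, add states with every successor in Z. Z1 = {s0, s1, s2, s3, s4, s6}; fixed.
Sat(AF (idle -> busy)) = {s0, s1, s2, s3, s4, s6}
s5 ∉ Sat(AF (idle -> busy)) = {s0, s1, s2, s3, s4, s6}, so the formula does not hold at s5.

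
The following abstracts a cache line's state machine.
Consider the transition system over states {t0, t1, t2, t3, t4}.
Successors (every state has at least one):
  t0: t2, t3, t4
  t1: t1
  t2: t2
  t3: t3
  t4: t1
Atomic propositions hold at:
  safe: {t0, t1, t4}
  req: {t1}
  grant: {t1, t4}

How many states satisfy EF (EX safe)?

3

Sat(EX safe) = {s : some successor in {t0, t1, t4}} = {t0, t1, t4}
EF (EX safe): least fixpoint, start Z0 = {t0, t1, t4}, add states with some successor in Z. Already a fixed point.
Sat(EF (EX safe)) = {t0, t1, t4}
|Sat(EF (EX safe))| = |{t0, t1, t4}| = 3.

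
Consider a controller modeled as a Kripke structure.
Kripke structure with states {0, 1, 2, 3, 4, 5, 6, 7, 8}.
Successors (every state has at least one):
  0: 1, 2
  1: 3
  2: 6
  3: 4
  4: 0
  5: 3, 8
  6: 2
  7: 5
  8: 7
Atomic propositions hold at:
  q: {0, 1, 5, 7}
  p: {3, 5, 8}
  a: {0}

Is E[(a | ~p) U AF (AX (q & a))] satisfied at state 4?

Sat(~p) = {0, 1, 2, 4, 6, 7}
Sat(a | ~p) = {0, 1, 2, 4, 6, 7}
Sat(q & a) = {0}
Sat(AX (q & a)) = {s : every successor in {0}} = {4}
AF (AX (q & a)): least fixpoint, start Z0 = {4}, add states with every successor in Z. Z1 = {3, 4}; Z2 = {1, 3, 4}; fixed.
Sat(AF (AX (q & a))) = {1, 3, 4}
E[(a | ~p) U AF (AX (q & a))]: least fixpoint, start Z0 = Sat(AF (AX (q & a))) = {1, 3, 4}, add states in Sat(a | ~p) with some successor in Z. Z1 = {0, 1, 3, 4}; fixed.
Sat(E[(a | ~p) U AF (AX (q & a))]) = {0, 1, 3, 4}
4 ∈ Sat(E[(a | ~p) U AF (AX (q & a))]) = {0, 1, 3, 4}, so the formula holds at 4.

Yes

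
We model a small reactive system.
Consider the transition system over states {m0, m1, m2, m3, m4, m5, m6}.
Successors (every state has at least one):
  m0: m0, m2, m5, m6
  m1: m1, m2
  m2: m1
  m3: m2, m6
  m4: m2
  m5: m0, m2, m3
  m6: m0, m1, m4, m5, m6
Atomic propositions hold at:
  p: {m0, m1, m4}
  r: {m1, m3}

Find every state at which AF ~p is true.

{m2, m3, m4, m5, m6}

Sat(~p) = {m2, m3, m5, m6}
AF ~p: least fixpoint, start Z0 = {m2, m3, m5, m6}, add states with every successor in Z. Z1 = {m2, m3, m4, m5, m6}; fixed.
Sat(AF ~p) = {m2, m3, m4, m5, m6}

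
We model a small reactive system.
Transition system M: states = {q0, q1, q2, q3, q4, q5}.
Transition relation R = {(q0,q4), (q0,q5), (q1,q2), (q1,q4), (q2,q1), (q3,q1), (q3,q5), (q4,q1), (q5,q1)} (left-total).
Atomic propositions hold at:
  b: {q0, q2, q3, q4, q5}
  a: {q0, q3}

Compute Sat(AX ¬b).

{q2, q4, q5}

Sat(¬b) = {q1}
Sat(AX ¬b) = {s : every successor in {q1}} = {q2, q4, q5}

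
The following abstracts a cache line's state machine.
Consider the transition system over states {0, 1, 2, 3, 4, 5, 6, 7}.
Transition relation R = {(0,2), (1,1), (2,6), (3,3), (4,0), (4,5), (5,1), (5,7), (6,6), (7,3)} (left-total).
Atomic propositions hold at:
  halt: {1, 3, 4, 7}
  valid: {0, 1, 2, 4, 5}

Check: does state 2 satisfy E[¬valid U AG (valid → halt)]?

No

Sat(¬valid) = {3, 6, 7}
Sat(valid → halt) = {1, 3, 4, 6, 7}
AG (valid → halt): greatest fixpoint, start Z0 = {1, 3, 4, 6, 7}, keep only states in Sat with every successor in Z. Z1 = {1, 3, 6, 7}; fixed.
Sat(AG (valid → halt)) = {1, 3, 6, 7}
E[¬valid U AG (valid → halt)]: least fixpoint, start Z0 = Sat(AG (valid → halt)) = {1, 3, 6, 7}, add states in Sat(¬valid) with some successor in Z. Already a fixed point.
Sat(E[¬valid U AG (valid → halt)]) = {1, 3, 6, 7}
2 ∉ Sat(E[¬valid U AG (valid → halt)]) = {1, 3, 6, 7}, so the formula does not hold at 2.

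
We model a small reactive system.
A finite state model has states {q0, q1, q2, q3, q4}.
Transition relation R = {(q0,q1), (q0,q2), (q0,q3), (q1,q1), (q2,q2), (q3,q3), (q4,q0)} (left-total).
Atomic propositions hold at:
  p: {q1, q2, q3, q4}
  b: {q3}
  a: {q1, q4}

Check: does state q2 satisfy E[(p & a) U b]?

Sat(p & a) = {q1, q4}
E[(p & a) U b]: least fixpoint, start Z0 = Sat(b) = {q3}, add states in Sat(p & a) with some successor in Z. Already a fixed point.
Sat(E[(p & a) U b]) = {q3}
q2 ∉ Sat(E[(p & a) U b]) = {q3}, so the formula does not hold at q2.

No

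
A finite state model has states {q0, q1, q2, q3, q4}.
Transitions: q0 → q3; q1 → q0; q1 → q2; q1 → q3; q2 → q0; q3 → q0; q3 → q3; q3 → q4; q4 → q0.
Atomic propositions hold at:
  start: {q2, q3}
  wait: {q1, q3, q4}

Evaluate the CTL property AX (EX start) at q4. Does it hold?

Sat(EX start) = {s : some successor in {q2, q3}} = {q0, q1, q3}
Sat(AX (EX start)) = {s : every successor in {q0, q1, q3}} = {q0, q2, q4}
q4 ∈ Sat(AX (EX start)) = {q0, q2, q4}, so the formula holds at q4.

Yes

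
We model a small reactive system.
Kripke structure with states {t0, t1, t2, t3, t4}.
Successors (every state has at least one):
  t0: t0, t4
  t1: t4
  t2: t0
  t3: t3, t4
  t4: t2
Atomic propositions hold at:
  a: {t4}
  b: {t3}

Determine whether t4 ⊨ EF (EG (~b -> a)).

Sat(~b) = {t0, t1, t2, t4}
Sat(~b -> a) = {t3, t4}
EG (~b -> a): greatest fixpoint, start Z0 = {t3, t4}, keep only states in Sat with some successor in Z. Z1 = {t3}; fixed.
Sat(EG (~b -> a)) = {t3}
EF (EG (~b -> a)): least fixpoint, start Z0 = {t3}, add states with some successor in Z. Already a fixed point.
Sat(EF (EG (~b -> a))) = {t3}
t4 ∉ Sat(EF (EG (~b -> a))) = {t3}, so the formula does not hold at t4.

No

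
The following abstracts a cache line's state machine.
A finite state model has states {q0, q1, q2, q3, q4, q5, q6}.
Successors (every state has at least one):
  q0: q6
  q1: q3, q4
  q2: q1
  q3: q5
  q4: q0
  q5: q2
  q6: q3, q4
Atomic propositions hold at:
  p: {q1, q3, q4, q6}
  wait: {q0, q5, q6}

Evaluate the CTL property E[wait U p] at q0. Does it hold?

Yes

E[wait U p]: least fixpoint, start Z0 = Sat(p) = {q1, q3, q4, q6}, add states in Sat(wait) with some successor in Z. Z1 = {q0, q1, q3, q4, q6}; fixed.
Sat(E[wait U p]) = {q0, q1, q3, q4, q6}
q0 ∈ Sat(E[wait U p]) = {q0, q1, q3, q4, q6}, so the formula holds at q0.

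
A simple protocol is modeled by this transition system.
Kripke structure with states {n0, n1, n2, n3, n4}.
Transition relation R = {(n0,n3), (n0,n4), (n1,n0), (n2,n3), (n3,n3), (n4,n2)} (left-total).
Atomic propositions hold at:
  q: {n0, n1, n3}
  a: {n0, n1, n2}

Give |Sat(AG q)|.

AG q: greatest fixpoint, start Z0 = {n0, n1, n3}, keep only states in Sat with every successor in Z. Z1 = {n1, n3}; Z2 = {n3}; fixed.
Sat(AG q) = {n3}
|Sat(AG q)| = |{n3}| = 1.

1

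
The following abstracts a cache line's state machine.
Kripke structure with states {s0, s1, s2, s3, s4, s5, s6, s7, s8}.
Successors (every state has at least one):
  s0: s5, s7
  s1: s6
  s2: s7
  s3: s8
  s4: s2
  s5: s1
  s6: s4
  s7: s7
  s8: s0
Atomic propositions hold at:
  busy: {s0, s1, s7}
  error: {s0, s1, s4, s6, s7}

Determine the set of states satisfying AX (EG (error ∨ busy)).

Sat(error ∨ busy) = {s0, s1, s4, s6, s7}
EG (error ∨ busy): greatest fixpoint, start Z0 = {s0, s1, s4, s6, s7}, keep only states in Sat with some successor in Z. Z1 = {s0, s1, s6, s7}; Z2 = {s0, s1, s7}; Z3 = {s0, s7}; fixed.
Sat(EG (error ∨ busy)) = {s0, s7}
Sat(AX (EG (error ∨ busy))) = {s : every successor in {s0, s7}} = {s2, s7, s8}

{s2, s7, s8}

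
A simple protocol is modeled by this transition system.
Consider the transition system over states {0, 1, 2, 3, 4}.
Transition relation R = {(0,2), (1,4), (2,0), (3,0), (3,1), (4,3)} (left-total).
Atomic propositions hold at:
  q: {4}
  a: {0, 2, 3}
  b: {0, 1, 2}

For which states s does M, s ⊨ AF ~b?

{1, 3, 4}

Sat(~b) = {3, 4}
AF ~b: least fixpoint, start Z0 = {3, 4}, add states with every successor in Z. Z1 = {1, 3, 4}; fixed.
Sat(AF ~b) = {1, 3, 4}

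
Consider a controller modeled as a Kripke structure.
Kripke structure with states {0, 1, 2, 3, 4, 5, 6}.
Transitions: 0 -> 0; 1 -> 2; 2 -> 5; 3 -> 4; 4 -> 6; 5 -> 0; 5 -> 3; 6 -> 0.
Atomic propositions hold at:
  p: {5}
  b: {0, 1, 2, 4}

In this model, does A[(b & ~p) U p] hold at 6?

No

Sat(~p) = {0, 1, 2, 3, 4, 6}
Sat(b & ~p) = {0, 1, 2, 4}
A[(b & ~p) U p]: least fixpoint, start Z0 = Sat(p) = {5}, add states in Sat(b & ~p) with every successor in Z. Z1 = {2, 5}; Z2 = {1, 2, 5}; fixed.
Sat(A[(b & ~p) U p]) = {1, 2, 5}
6 ∉ Sat(A[(b & ~p) U p]) = {1, 2, 5}, so the formula does not hold at 6.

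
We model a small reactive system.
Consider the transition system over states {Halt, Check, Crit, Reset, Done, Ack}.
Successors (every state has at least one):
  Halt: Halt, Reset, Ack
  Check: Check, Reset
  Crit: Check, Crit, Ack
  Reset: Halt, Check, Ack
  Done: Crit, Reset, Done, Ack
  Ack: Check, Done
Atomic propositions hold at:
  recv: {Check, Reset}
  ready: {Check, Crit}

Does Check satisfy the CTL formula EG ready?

Yes

EG ready: greatest fixpoint, start Z0 = {Check, Crit}, keep only states in Sat with some successor in Z. Already a fixed point.
Sat(EG ready) = {Check, Crit}
Check ∈ Sat(EG ready) = {Check, Crit}, so the formula holds at Check.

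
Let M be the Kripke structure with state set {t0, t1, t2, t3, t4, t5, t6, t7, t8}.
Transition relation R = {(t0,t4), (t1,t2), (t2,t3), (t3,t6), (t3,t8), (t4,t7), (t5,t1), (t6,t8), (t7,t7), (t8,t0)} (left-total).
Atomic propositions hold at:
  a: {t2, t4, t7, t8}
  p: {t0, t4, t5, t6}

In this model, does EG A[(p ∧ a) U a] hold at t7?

Yes

Sat(p ∧ a) = {t4}
A[(p ∧ a) U a]: least fixpoint, start Z0 = Sat(a) = {t2, t4, t7, t8}, add states in Sat(p ∧ a) with every successor in Z. Already a fixed point.
Sat(A[(p ∧ a) U a]) = {t2, t4, t7, t8}
EG A[(p ∧ a) U a]: greatest fixpoint, start Z0 = {t2, t4, t7, t8}, keep only states in Sat with some successor in Z. Z1 = {t4, t7}; fixed.
Sat(EG A[(p ∧ a) U a]) = {t4, t7}
t7 ∈ Sat(EG A[(p ∧ a) U a]) = {t4, t7}, so the formula holds at t7.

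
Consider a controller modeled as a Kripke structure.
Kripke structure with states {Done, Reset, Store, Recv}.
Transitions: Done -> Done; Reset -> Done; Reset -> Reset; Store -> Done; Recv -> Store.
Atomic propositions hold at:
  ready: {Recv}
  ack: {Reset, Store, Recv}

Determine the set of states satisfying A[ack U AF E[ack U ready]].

E[ack U ready]: least fixpoint, start Z0 = Sat(ready) = {Recv}, add states in Sat(ack) with some successor in Z. Already a fixed point.
Sat(E[ack U ready]) = {Recv}
AF E[ack U ready]: least fixpoint, start Z0 = {Recv}, add states with every successor in Z. Already a fixed point.
Sat(AF E[ack U ready]) = {Recv}
A[ack U AF E[ack U ready]]: least fixpoint, start Z0 = Sat(AF E[ack U ready]) = {Recv}, add states in Sat(ack) with every successor in Z. Already a fixed point.
Sat(A[ack U AF E[ack U ready]]) = {Recv}

{Recv}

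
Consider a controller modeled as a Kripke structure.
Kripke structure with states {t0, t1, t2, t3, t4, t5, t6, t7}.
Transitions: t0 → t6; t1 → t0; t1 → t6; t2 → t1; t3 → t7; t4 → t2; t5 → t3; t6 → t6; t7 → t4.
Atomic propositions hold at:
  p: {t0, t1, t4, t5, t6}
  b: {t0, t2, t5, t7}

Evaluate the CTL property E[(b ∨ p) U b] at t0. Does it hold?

Sat(b ∨ p) = {t0, t1, t2, t4, t5, t6, t7}
E[(b ∨ p) U b]: least fixpoint, start Z0 = Sat(b) = {t0, t2, t5, t7}, add states in Sat(b ∨ p) with some successor in Z. Z1 = {t0, t1, t2, t4, t5, t7}; fixed.
Sat(E[(b ∨ p) U b]) = {t0, t1, t2, t4, t5, t7}
t0 ∈ Sat(E[(b ∨ p) U b]) = {t0, t1, t2, t4, t5, t7}, so the formula holds at t0.

Yes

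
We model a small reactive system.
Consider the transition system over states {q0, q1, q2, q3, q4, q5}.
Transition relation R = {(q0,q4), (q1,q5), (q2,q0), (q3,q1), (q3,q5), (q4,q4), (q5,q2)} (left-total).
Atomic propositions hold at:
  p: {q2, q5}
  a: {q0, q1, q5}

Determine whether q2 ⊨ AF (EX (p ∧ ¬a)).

No

Sat(¬a) = {q2, q3, q4}
Sat(p ∧ ¬a) = {q2}
Sat(EX (p ∧ ¬a)) = {s : some successor in {q2}} = {q5}
AF (EX (p ∧ ¬a)): least fixpoint, start Z0 = {q5}, add states with every successor in Z. Z1 = {q1, q5}; Z2 = {q1, q3, q5}; fixed.
Sat(AF (EX (p ∧ ¬a))) = {q1, q3, q5}
q2 ∉ Sat(AF (EX (p ∧ ¬a))) = {q1, q3, q5}, so the formula does not hold at q2.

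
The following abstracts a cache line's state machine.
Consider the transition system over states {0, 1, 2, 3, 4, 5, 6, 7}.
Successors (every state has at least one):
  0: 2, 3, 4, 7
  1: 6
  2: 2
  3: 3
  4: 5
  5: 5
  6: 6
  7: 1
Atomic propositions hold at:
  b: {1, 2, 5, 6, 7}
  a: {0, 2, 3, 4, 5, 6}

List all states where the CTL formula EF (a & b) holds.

{0, 1, 2, 4, 5, 6, 7}

Sat(a & b) = {2, 5, 6}
EF (a & b): least fixpoint, start Z0 = {2, 5, 6}, add states with some successor in Z. Z1 = {0, 1, 2, 4, 5, 6}; Z2 = {0, 1, 2, 4, 5, 6, 7}; fixed.
Sat(EF (a & b)) = {0, 1, 2, 4, 5, 6, 7}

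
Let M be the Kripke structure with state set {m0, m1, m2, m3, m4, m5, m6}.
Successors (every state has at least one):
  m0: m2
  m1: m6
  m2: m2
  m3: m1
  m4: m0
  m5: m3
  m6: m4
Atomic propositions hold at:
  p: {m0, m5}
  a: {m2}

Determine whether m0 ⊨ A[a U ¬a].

Sat(¬a) = {m0, m1, m3, m4, m5, m6}
A[a U ¬a]: least fixpoint, start Z0 = Sat(¬a) = {m0, m1, m3, m4, m5, m6}, add states in Sat(a) with every successor in Z. Already a fixed point.
Sat(A[a U ¬a]) = {m0, m1, m3, m4, m5, m6}
m0 ∈ Sat(A[a U ¬a]) = {m0, m1, m3, m4, m5, m6}, so the formula holds at m0.

Yes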